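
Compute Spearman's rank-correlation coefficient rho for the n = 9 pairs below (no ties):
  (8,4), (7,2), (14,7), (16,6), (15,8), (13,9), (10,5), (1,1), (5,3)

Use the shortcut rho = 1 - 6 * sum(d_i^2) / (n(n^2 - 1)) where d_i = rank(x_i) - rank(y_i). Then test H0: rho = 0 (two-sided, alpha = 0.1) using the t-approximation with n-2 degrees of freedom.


Step 1: Rank x and y separately (midranks; no ties here).
rank(x): 8->4, 7->3, 14->7, 16->9, 15->8, 13->6, 10->5, 1->1, 5->2
rank(y): 4->4, 2->2, 7->7, 6->6, 8->8, 9->9, 5->5, 1->1, 3->3
Step 2: d_i = R_x(i) - R_y(i); compute d_i^2.
  (4-4)^2=0, (3-2)^2=1, (7-7)^2=0, (9-6)^2=9, (8-8)^2=0, (6-9)^2=9, (5-5)^2=0, (1-1)^2=0, (2-3)^2=1
sum(d^2) = 20.
Step 3: rho = 1 - 6*20 / (9*(9^2 - 1)) = 1 - 120/720 = 0.833333.
Step 4: Under H0, t = rho * sqrt((n-2)/(1-rho^2)) = 3.9886 ~ t(7).
Step 5: Two-sided p-value from the t-distribution with 7 df = 0.005266.
Step 6: alpha = 0.1. reject H0.

rho = 0.8333, p = 0.005266, reject H0 at alpha = 0.1.


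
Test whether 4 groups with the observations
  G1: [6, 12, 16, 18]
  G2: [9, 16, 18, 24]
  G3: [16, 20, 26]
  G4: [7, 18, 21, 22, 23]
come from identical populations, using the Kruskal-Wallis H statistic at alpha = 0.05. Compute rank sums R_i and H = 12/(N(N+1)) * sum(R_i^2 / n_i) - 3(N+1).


Step 1: Combine all N = 16 observations and assign midranks.
sorted (value, group, rank): (6,G1,1), (7,G4,2), (9,G2,3), (12,G1,4), (16,G1,6), (16,G2,6), (16,G3,6), (18,G1,9), (18,G2,9), (18,G4,9), (20,G3,11), (21,G4,12), (22,G4,13), (23,G4,14), (24,G2,15), (26,G3,16)
Step 2: Sum ranks within each group.
R_1 = 20 (n_1 = 4)
R_2 = 33 (n_2 = 4)
R_3 = 33 (n_3 = 3)
R_4 = 50 (n_4 = 5)
Step 3: H = 12/(N(N+1)) * sum(R_i^2/n_i) - 3(N+1)
     = 12/(16*17) * (20^2/4 + 33^2/4 + 33^2/3 + 50^2/5) - 3*17
     = 0.044118 * 1235.25 - 51
     = 3.496324.
Step 4: Ties present; correction factor C = 1 - 48/(16^3 - 16) = 0.988235. Corrected H = 3.496324 / 0.988235 = 3.537946.
Step 5: Under H0, H ~ chi^2(3); p-value = 0.315874.
Step 6: alpha = 0.05. fail to reject H0.

H = 3.5379, df = 3, p = 0.315874, fail to reject H0.


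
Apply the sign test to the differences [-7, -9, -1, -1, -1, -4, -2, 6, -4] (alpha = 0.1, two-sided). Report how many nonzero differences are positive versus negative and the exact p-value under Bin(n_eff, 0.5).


Step 1: Discard zero differences. Original n = 9; n_eff = number of nonzero differences = 9.
Nonzero differences (with sign): -7, -9, -1, -1, -1, -4, -2, +6, -4
Step 2: Count signs: positive = 1, negative = 8.
Step 3: Under H0: P(positive) = 0.5, so the number of positives S ~ Bin(9, 0.5).
Step 4: Two-sided exact p-value = sum of Bin(9,0.5) probabilities at or below the observed probability = 0.039062.
Step 5: alpha = 0.1. reject H0.

n_eff = 9, pos = 1, neg = 8, p = 0.039062, reject H0.


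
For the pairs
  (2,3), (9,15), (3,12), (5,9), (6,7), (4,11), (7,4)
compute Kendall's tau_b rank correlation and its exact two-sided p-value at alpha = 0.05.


Step 1: Enumerate the 21 unordered pairs (i,j) with i<j and classify each by sign(x_j-x_i) * sign(y_j-y_i).
  (1,2):dx=+7,dy=+12->C; (1,3):dx=+1,dy=+9->C; (1,4):dx=+3,dy=+6->C; (1,5):dx=+4,dy=+4->C
  (1,6):dx=+2,dy=+8->C; (1,7):dx=+5,dy=+1->C; (2,3):dx=-6,dy=-3->C; (2,4):dx=-4,dy=-6->C
  (2,5):dx=-3,dy=-8->C; (2,6):dx=-5,dy=-4->C; (2,7):dx=-2,dy=-11->C; (3,4):dx=+2,dy=-3->D
  (3,5):dx=+3,dy=-5->D; (3,6):dx=+1,dy=-1->D; (3,7):dx=+4,dy=-8->D; (4,5):dx=+1,dy=-2->D
  (4,6):dx=-1,dy=+2->D; (4,7):dx=+2,dy=-5->D; (5,6):dx=-2,dy=+4->D; (5,7):dx=+1,dy=-3->D
  (6,7):dx=+3,dy=-7->D
Step 2: C = 11, D = 10, total pairs = 21.
Step 3: tau = (C - D)/(n(n-1)/2) = (11 - 10)/21 = 0.047619.
Step 4: Exact two-sided p-value (enumerate n! = 5040 permutations of y under H0): p = 1.000000.
Step 5: alpha = 0.05. fail to reject H0.

tau_b = 0.0476 (C=11, D=10), p = 1.000000, fail to reject H0.


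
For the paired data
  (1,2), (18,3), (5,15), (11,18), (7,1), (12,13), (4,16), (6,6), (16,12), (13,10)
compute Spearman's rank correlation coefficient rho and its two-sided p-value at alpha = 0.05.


Step 1: Rank x and y separately (midranks; no ties here).
rank(x): 1->1, 18->10, 5->3, 11->6, 7->5, 12->7, 4->2, 6->4, 16->9, 13->8
rank(y): 2->2, 3->3, 15->8, 18->10, 1->1, 13->7, 16->9, 6->4, 12->6, 10->5
Step 2: d_i = R_x(i) - R_y(i); compute d_i^2.
  (1-2)^2=1, (10-3)^2=49, (3-8)^2=25, (6-10)^2=16, (5-1)^2=16, (7-7)^2=0, (2-9)^2=49, (4-4)^2=0, (9-6)^2=9, (8-5)^2=9
sum(d^2) = 174.
Step 3: rho = 1 - 6*174 / (10*(10^2 - 1)) = 1 - 1044/990 = -0.054545.
Step 4: Under H0, t = rho * sqrt((n-2)/(1-rho^2)) = -0.1545 ~ t(8).
Step 5: Two-sided p-value from the t-distribution with 8 df = 0.881036.
Step 6: alpha = 0.05. fail to reject H0.

rho = -0.0545, p = 0.881036, fail to reject H0 at alpha = 0.05.


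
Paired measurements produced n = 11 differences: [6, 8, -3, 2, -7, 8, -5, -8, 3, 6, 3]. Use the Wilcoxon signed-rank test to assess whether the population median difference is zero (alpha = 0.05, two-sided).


Step 1: Drop any zero differences (none here) and take |d_i|.
|d| = [6, 8, 3, 2, 7, 8, 5, 8, 3, 6, 3]
Step 2: Midrank |d_i| (ties get averaged ranks).
ranks: |6|->6.5, |8|->10, |3|->3, |2|->1, |7|->8, |8|->10, |5|->5, |8|->10, |3|->3, |6|->6.5, |3|->3
Step 3: Attach original signs; sum ranks with positive sign and with negative sign.
W+ = 6.5 + 10 + 1 + 10 + 3 + 6.5 + 3 = 40
W- = 3 + 8 + 5 + 10 = 26
(Check: W+ + W- = 66 should equal n(n+1)/2 = 66.)
Step 4: Test statistic W = min(W+, W-) = 26.
Step 5: Ties in |d|, so use the tie-corrected normal approximation.
        E[W] = n(n+1)/4 = 11*12/4 = 33.
        Tie groups: |d|=3 (t=3), |d|=6 (t=2), |d|=8 (t=3); sum(t^3 - t) = 54.
        Var[W] = n(n+1)(2n+1)/24 - sum(t^3-t)/48 = 3036/24 - 54/48 = 125.375.
        z = (W - E[W]) / sqrt(Var[W]) = (26 - 33) / 11.1971 = -0.6252.
        Two-sided p = 2*Phi(z) = 0.531865.
Step 6: alpha = 0.05. fail to reject H0.

W+ = 40, W- = 26, W = min = 26, p = 0.531865, fail to reject H0.


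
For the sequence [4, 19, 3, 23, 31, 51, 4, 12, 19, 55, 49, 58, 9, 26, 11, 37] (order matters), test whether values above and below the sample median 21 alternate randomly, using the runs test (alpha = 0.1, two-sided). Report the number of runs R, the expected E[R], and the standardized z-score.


Step 1: Compute median = 21; label A = above, B = below.
Labels in order: BBBAAABBBAAABABA  (n_A = 8, n_B = 8)
Step 2: Count runs R = 8.
Step 3: Under H0 (random ordering), E[R] = 2*n_A*n_B/(n_A+n_B) + 1 = 2*8*8/16 + 1 = 9.0000.
        Var[R] = 2*n_A*n_B*(2*n_A*n_B - n_A - n_B) / ((n_A+n_B)^2 * (n_A+n_B-1)) = 14336/3840 = 3.7333.
        SD[R] = 1.9322.
Step 4: Continuity-corrected z = (R + 0.5 - E[R]) / SD[R] = (8 + 0.5 - 9.0000) / 1.9322 = -0.2588.
Step 5: Two-sided p-value via normal approximation = 2*(1 - Phi(|z|)) = 0.795809.
Step 6: alpha = 0.1. fail to reject H0.

R = 8, z = -0.2588, p = 0.795809, fail to reject H0.


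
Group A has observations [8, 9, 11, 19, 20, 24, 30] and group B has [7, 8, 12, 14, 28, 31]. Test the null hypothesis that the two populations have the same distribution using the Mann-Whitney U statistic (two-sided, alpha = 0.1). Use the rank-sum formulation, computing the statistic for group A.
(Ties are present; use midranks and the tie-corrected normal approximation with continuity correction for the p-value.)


Step 1: Combine and sort all 13 observations; assign midranks.
sorted (value, group): (7,Y), (8,X), (8,Y), (9,X), (11,X), (12,Y), (14,Y), (19,X), (20,X), (24,X), (28,Y), (30,X), (31,Y)
ranks: 7->1, 8->2.5, 8->2.5, 9->4, 11->5, 12->6, 14->7, 19->8, 20->9, 24->10, 28->11, 30->12, 31->13
Step 2: Rank sum for X: R1 = 2.5 + 4 + 5 + 8 + 9 + 10 + 12 = 50.5.
Step 3: U_X = R1 - n1(n1+1)/2 = 50.5 - 7*8/2 = 50.5 - 28 = 22.5.
       U_Y = n1*n2 - U_X = 42 - 22.5 = 19.5.
Step 4: Ties are present, so use the tie-corrected normal approximation (with continuity correction) for the p-value.
Step 5: p-value = 0.886248; compare to alpha = 0.1. fail to reject H0.

U_X = 22.5, p = 0.886248, fail to reject H0 at alpha = 0.1.


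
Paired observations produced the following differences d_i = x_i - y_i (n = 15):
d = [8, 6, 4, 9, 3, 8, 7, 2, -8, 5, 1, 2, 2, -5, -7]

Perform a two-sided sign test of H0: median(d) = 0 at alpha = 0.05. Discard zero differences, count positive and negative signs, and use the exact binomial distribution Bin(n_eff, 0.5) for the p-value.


Step 1: Discard zero differences. Original n = 15; n_eff = number of nonzero differences = 15.
Nonzero differences (with sign): +8, +6, +4, +9, +3, +8, +7, +2, -8, +5, +1, +2, +2, -5, -7
Step 2: Count signs: positive = 12, negative = 3.
Step 3: Under H0: P(positive) = 0.5, so the number of positives S ~ Bin(15, 0.5).
Step 4: Two-sided exact p-value = sum of Bin(15,0.5) probabilities at or below the observed probability = 0.035156.
Step 5: alpha = 0.05. reject H0.

n_eff = 15, pos = 12, neg = 3, p = 0.035156, reject H0.


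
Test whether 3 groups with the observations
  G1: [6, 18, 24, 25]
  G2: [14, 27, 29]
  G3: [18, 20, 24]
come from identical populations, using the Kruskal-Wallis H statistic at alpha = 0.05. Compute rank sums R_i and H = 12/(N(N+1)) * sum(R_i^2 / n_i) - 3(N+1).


Step 1: Combine all N = 10 observations and assign midranks.
sorted (value, group, rank): (6,G1,1), (14,G2,2), (18,G1,3.5), (18,G3,3.5), (20,G3,5), (24,G1,6.5), (24,G3,6.5), (25,G1,8), (27,G2,9), (29,G2,10)
Step 2: Sum ranks within each group.
R_1 = 19 (n_1 = 4)
R_2 = 21 (n_2 = 3)
R_3 = 15 (n_3 = 3)
Step 3: H = 12/(N(N+1)) * sum(R_i^2/n_i) - 3(N+1)
     = 12/(10*11) * (19^2/4 + 21^2/3 + 15^2/3) - 3*11
     = 0.109091 * 312.25 - 33
     = 1.063636.
Step 4: Ties present; correction factor C = 1 - 12/(10^3 - 10) = 0.987879. Corrected H = 1.063636 / 0.987879 = 1.076687.
Step 5: Under H0, H ~ chi^2(2); p-value = 0.583714.
Step 6: alpha = 0.05. fail to reject H0.

H = 1.0767, df = 2, p = 0.583714, fail to reject H0.


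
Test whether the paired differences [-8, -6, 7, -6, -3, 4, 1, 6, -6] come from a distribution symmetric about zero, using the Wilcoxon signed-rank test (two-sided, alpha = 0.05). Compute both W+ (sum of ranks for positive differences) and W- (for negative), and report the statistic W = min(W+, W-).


Step 1: Drop any zero differences (none here) and take |d_i|.
|d| = [8, 6, 7, 6, 3, 4, 1, 6, 6]
Step 2: Midrank |d_i| (ties get averaged ranks).
ranks: |8|->9, |6|->5.5, |7|->8, |6|->5.5, |3|->2, |4|->3, |1|->1, |6|->5.5, |6|->5.5
Step 3: Attach original signs; sum ranks with positive sign and with negative sign.
W+ = 8 + 3 + 1 + 5.5 = 17.5
W- = 9 + 5.5 + 5.5 + 2 + 5.5 = 27.5
(Check: W+ + W- = 45 should equal n(n+1)/2 = 45.)
Step 4: Test statistic W = min(W+, W-) = 17.5.
Step 5: Ties in |d|, so use the tie-corrected normal approximation.
        E[W] = n(n+1)/4 = 9*10/4 = 22.5.
        Tie groups: |d|=6 (t=4); sum(t^3 - t) = 60.
        Var[W] = n(n+1)(2n+1)/24 - sum(t^3-t)/48 = 1710/24 - 60/48 = 70.
        z = (W - E[W]) / sqrt(Var[W]) = (17.5 - 22.5) / 8.3666 = -0.5976.
        Two-sided p = 2*Phi(z) = 0.550097.
Step 6: alpha = 0.05. fail to reject H0.

W+ = 17.5, W- = 27.5, W = min = 17.5, p = 0.550097, fail to reject H0.


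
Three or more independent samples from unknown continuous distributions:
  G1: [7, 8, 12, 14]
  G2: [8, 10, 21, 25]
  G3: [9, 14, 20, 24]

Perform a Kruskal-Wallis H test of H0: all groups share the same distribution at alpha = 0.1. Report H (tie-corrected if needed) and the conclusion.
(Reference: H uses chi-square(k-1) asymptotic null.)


Step 1: Combine all N = 12 observations and assign midranks.
sorted (value, group, rank): (7,G1,1), (8,G1,2.5), (8,G2,2.5), (9,G3,4), (10,G2,5), (12,G1,6), (14,G1,7.5), (14,G3,7.5), (20,G3,9), (21,G2,10), (24,G3,11), (25,G2,12)
Step 2: Sum ranks within each group.
R_1 = 17 (n_1 = 4)
R_2 = 29.5 (n_2 = 4)
R_3 = 31.5 (n_3 = 4)
Step 3: H = 12/(N(N+1)) * sum(R_i^2/n_i) - 3(N+1)
     = 12/(12*13) * (17^2/4 + 29.5^2/4 + 31.5^2/4) - 3*13
     = 0.076923 * 537.875 - 39
     = 2.375000.
Step 4: Ties present; correction factor C = 1 - 12/(12^3 - 12) = 0.993007. Corrected H = 2.375000 / 0.993007 = 2.391725.
Step 5: Under H0, H ~ chi^2(2); p-value = 0.302443.
Step 6: alpha = 0.1. fail to reject H0.

H = 2.3917, df = 2, p = 0.302443, fail to reject H0.


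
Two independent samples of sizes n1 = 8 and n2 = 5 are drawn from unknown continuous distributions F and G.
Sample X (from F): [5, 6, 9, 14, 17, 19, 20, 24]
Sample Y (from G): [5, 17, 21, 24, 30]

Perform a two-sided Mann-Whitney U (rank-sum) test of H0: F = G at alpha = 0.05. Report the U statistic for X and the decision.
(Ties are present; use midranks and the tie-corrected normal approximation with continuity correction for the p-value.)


Step 1: Combine and sort all 13 observations; assign midranks.
sorted (value, group): (5,X), (5,Y), (6,X), (9,X), (14,X), (17,X), (17,Y), (19,X), (20,X), (21,Y), (24,X), (24,Y), (30,Y)
ranks: 5->1.5, 5->1.5, 6->3, 9->4, 14->5, 17->6.5, 17->6.5, 19->8, 20->9, 21->10, 24->11.5, 24->11.5, 30->13
Step 2: Rank sum for X: R1 = 1.5 + 3 + 4 + 5 + 6.5 + 8 + 9 + 11.5 = 48.5.
Step 3: U_X = R1 - n1(n1+1)/2 = 48.5 - 8*9/2 = 48.5 - 36 = 12.5.
       U_Y = n1*n2 - U_X = 40 - 12.5 = 27.5.
Step 4: Ties are present, so use the tie-corrected normal approximation (with continuity correction) for the p-value.
Step 5: p-value = 0.303506; compare to alpha = 0.05. fail to reject H0.

U_X = 12.5, p = 0.303506, fail to reject H0 at alpha = 0.05.


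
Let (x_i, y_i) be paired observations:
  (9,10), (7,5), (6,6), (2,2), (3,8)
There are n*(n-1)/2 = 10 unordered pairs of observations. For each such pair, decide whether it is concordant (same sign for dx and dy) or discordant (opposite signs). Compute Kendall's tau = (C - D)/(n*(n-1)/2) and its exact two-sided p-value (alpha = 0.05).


Step 1: Enumerate the 10 unordered pairs (i,j) with i<j and classify each by sign(x_j-x_i) * sign(y_j-y_i).
  (1,2):dx=-2,dy=-5->C; (1,3):dx=-3,dy=-4->C; (1,4):dx=-7,dy=-8->C; (1,5):dx=-6,dy=-2->C
  (2,3):dx=-1,dy=+1->D; (2,4):dx=-5,dy=-3->C; (2,5):dx=-4,dy=+3->D; (3,4):dx=-4,dy=-4->C
  (3,5):dx=-3,dy=+2->D; (4,5):dx=+1,dy=+6->C
Step 2: C = 7, D = 3, total pairs = 10.
Step 3: tau = (C - D)/(n(n-1)/2) = (7 - 3)/10 = 0.400000.
Step 4: Exact two-sided p-value (enumerate n! = 120 permutations of y under H0): p = 0.483333.
Step 5: alpha = 0.05. fail to reject H0.

tau_b = 0.4000 (C=7, D=3), p = 0.483333, fail to reject H0.


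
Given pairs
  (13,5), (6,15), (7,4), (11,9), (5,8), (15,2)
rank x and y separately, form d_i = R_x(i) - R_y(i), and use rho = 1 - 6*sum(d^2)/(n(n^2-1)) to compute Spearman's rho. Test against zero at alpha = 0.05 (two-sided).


Step 1: Rank x and y separately (midranks; no ties here).
rank(x): 13->5, 6->2, 7->3, 11->4, 5->1, 15->6
rank(y): 5->3, 15->6, 4->2, 9->5, 8->4, 2->1
Step 2: d_i = R_x(i) - R_y(i); compute d_i^2.
  (5-3)^2=4, (2-6)^2=16, (3-2)^2=1, (4-5)^2=1, (1-4)^2=9, (6-1)^2=25
sum(d^2) = 56.
Step 3: rho = 1 - 6*56 / (6*(6^2 - 1)) = 1 - 336/210 = -0.600000.
Step 4: Under H0, t = rho * sqrt((n-2)/(1-rho^2)) = -1.5000 ~ t(4).
Step 5: Two-sided p-value from the t-distribution with 4 df = 0.208000.
Step 6: alpha = 0.05. fail to reject H0.

rho = -0.6000, p = 0.208000, fail to reject H0 at alpha = 0.05.


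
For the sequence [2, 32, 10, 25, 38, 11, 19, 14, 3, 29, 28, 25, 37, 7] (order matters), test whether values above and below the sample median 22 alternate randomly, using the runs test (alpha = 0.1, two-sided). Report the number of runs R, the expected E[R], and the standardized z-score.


Step 1: Compute median = 22; label A = above, B = below.
Labels in order: BABAABBBBAAAAB  (n_A = 7, n_B = 7)
Step 2: Count runs R = 7.
Step 3: Under H0 (random ordering), E[R] = 2*n_A*n_B/(n_A+n_B) + 1 = 2*7*7/14 + 1 = 8.0000.
        Var[R] = 2*n_A*n_B*(2*n_A*n_B - n_A - n_B) / ((n_A+n_B)^2 * (n_A+n_B-1)) = 8232/2548 = 3.2308.
        SD[R] = 1.7974.
Step 4: Continuity-corrected z = (R + 0.5 - E[R]) / SD[R] = (7 + 0.5 - 8.0000) / 1.7974 = -0.2782.
Step 5: Two-sided p-value via normal approximation = 2*(1 - Phi(|z|)) = 0.780879.
Step 6: alpha = 0.1. fail to reject H0.

R = 7, z = -0.2782, p = 0.780879, fail to reject H0.


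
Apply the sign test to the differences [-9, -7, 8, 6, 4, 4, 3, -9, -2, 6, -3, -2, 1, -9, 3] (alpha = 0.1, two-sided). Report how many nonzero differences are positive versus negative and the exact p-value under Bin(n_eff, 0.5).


Step 1: Discard zero differences. Original n = 15; n_eff = number of nonzero differences = 15.
Nonzero differences (with sign): -9, -7, +8, +6, +4, +4, +3, -9, -2, +6, -3, -2, +1, -9, +3
Step 2: Count signs: positive = 8, negative = 7.
Step 3: Under H0: P(positive) = 0.5, so the number of positives S ~ Bin(15, 0.5).
Step 4: Two-sided exact p-value = sum of Bin(15,0.5) probabilities at or below the observed probability = 1.000000.
Step 5: alpha = 0.1. fail to reject H0.

n_eff = 15, pos = 8, neg = 7, p = 1.000000, fail to reject H0.


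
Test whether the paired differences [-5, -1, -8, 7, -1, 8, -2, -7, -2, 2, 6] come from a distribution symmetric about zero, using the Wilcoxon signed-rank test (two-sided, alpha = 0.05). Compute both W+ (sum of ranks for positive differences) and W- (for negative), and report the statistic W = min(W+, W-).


Step 1: Drop any zero differences (none here) and take |d_i|.
|d| = [5, 1, 8, 7, 1, 8, 2, 7, 2, 2, 6]
Step 2: Midrank |d_i| (ties get averaged ranks).
ranks: |5|->6, |1|->1.5, |8|->10.5, |7|->8.5, |1|->1.5, |8|->10.5, |2|->4, |7|->8.5, |2|->4, |2|->4, |6|->7
Step 3: Attach original signs; sum ranks with positive sign and with negative sign.
W+ = 8.5 + 10.5 + 4 + 7 = 30
W- = 6 + 1.5 + 10.5 + 1.5 + 4 + 8.5 + 4 = 36
(Check: W+ + W- = 66 should equal n(n+1)/2 = 66.)
Step 4: Test statistic W = min(W+, W-) = 30.
Step 5: Ties in |d|, so use the tie-corrected normal approximation.
        E[W] = n(n+1)/4 = 11*12/4 = 33.
        Tie groups: |d|=1 (t=2), |d|=2 (t=3), |d|=7 (t=2), |d|=8 (t=2); sum(t^3 - t) = 42.
        Var[W] = n(n+1)(2n+1)/24 - sum(t^3-t)/48 = 3036/24 - 42/48 = 125.625.
        z = (W - E[W]) / sqrt(Var[W]) = (30 - 33) / 11.2083 = -0.2677.
        Two-sided p = 2*Phi(z) = 0.788961.
Step 6: alpha = 0.05. fail to reject H0.

W+ = 30, W- = 36, W = min = 30, p = 0.788961, fail to reject H0.


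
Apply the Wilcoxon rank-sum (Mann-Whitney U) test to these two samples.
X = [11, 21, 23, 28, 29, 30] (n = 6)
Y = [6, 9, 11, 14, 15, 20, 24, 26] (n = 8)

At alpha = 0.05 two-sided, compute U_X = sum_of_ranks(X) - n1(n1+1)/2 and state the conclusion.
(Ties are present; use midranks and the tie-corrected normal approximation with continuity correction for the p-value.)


Step 1: Combine and sort all 14 observations; assign midranks.
sorted (value, group): (6,Y), (9,Y), (11,X), (11,Y), (14,Y), (15,Y), (20,Y), (21,X), (23,X), (24,Y), (26,Y), (28,X), (29,X), (30,X)
ranks: 6->1, 9->2, 11->3.5, 11->3.5, 14->5, 15->6, 20->7, 21->8, 23->9, 24->10, 26->11, 28->12, 29->13, 30->14
Step 2: Rank sum for X: R1 = 3.5 + 8 + 9 + 12 + 13 + 14 = 59.5.
Step 3: U_X = R1 - n1(n1+1)/2 = 59.5 - 6*7/2 = 59.5 - 21 = 38.5.
       U_Y = n1*n2 - U_X = 48 - 38.5 = 9.5.
Step 4: Ties are present, so use the tie-corrected normal approximation (with continuity correction) for the p-value.
Step 5: p-value = 0.070392; compare to alpha = 0.05. fail to reject H0.

U_X = 38.5, p = 0.070392, fail to reject H0 at alpha = 0.05.


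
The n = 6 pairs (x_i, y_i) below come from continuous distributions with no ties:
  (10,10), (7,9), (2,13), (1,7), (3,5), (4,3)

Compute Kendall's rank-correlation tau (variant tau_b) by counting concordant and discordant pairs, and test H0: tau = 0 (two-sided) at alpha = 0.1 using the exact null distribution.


Step 1: Enumerate the 15 unordered pairs (i,j) with i<j and classify each by sign(x_j-x_i) * sign(y_j-y_i).
  (1,2):dx=-3,dy=-1->C; (1,3):dx=-8,dy=+3->D; (1,4):dx=-9,dy=-3->C; (1,5):dx=-7,dy=-5->C
  (1,6):dx=-6,dy=-7->C; (2,3):dx=-5,dy=+4->D; (2,4):dx=-6,dy=-2->C; (2,5):dx=-4,dy=-4->C
  (2,6):dx=-3,dy=-6->C; (3,4):dx=-1,dy=-6->C; (3,5):dx=+1,dy=-8->D; (3,6):dx=+2,dy=-10->D
  (4,5):dx=+2,dy=-2->D; (4,6):dx=+3,dy=-4->D; (5,6):dx=+1,dy=-2->D
Step 2: C = 8, D = 7, total pairs = 15.
Step 3: tau = (C - D)/(n(n-1)/2) = (8 - 7)/15 = 0.066667.
Step 4: Exact two-sided p-value (enumerate n! = 720 permutations of y under H0): p = 1.000000.
Step 5: alpha = 0.1. fail to reject H0.

tau_b = 0.0667 (C=8, D=7), p = 1.000000, fail to reject H0.


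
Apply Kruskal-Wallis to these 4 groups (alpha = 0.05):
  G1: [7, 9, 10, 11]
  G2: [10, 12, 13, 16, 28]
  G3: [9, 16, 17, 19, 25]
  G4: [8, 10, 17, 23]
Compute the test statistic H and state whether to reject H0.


Step 1: Combine all N = 18 observations and assign midranks.
sorted (value, group, rank): (7,G1,1), (8,G4,2), (9,G1,3.5), (9,G3,3.5), (10,G1,6), (10,G2,6), (10,G4,6), (11,G1,8), (12,G2,9), (13,G2,10), (16,G2,11.5), (16,G3,11.5), (17,G3,13.5), (17,G4,13.5), (19,G3,15), (23,G4,16), (25,G3,17), (28,G2,18)
Step 2: Sum ranks within each group.
R_1 = 18.5 (n_1 = 4)
R_2 = 54.5 (n_2 = 5)
R_3 = 60.5 (n_3 = 5)
R_4 = 37.5 (n_4 = 4)
Step 3: H = 12/(N(N+1)) * sum(R_i^2/n_i) - 3(N+1)
     = 12/(18*19) * (18.5^2/4 + 54.5^2/5 + 60.5^2/5 + 37.5^2/4) - 3*19
     = 0.035088 * 1763.22 - 57
     = 4.867544.
Step 4: Ties present; correction factor C = 1 - 42/(18^3 - 18) = 0.992776. Corrected H = 4.867544 / 0.992776 = 4.902963.
Step 5: Under H0, H ~ chi^2(3); p-value = 0.179042.
Step 6: alpha = 0.05. fail to reject H0.

H = 4.9030, df = 3, p = 0.179042, fail to reject H0.


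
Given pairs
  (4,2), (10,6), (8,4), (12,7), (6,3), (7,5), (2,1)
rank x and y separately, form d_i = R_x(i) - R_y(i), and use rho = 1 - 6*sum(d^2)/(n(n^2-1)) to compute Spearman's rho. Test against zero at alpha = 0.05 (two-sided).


Step 1: Rank x and y separately (midranks; no ties here).
rank(x): 4->2, 10->6, 8->5, 12->7, 6->3, 7->4, 2->1
rank(y): 2->2, 6->6, 4->4, 7->7, 3->3, 5->5, 1->1
Step 2: d_i = R_x(i) - R_y(i); compute d_i^2.
  (2-2)^2=0, (6-6)^2=0, (5-4)^2=1, (7-7)^2=0, (3-3)^2=0, (4-5)^2=1, (1-1)^2=0
sum(d^2) = 2.
Step 3: rho = 1 - 6*2 / (7*(7^2 - 1)) = 1 - 12/336 = 0.964286.
Step 4: Under H0, t = rho * sqrt((n-2)/(1-rho^2)) = 8.1408 ~ t(5).
Step 5: Two-sided p-value from the t-distribution with 5 df = 0.000454.
Step 6: alpha = 0.05. reject H0.

rho = 0.9643, p = 0.000454, reject H0 at alpha = 0.05.


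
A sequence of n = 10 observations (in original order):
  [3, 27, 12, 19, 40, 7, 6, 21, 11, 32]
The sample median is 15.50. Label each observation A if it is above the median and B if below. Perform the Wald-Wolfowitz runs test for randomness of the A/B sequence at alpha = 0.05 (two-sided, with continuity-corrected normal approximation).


Step 1: Compute median = 15.50; label A = above, B = below.
Labels in order: BABAABBABA  (n_A = 5, n_B = 5)
Step 2: Count runs R = 8.
Step 3: Under H0 (random ordering), E[R] = 2*n_A*n_B/(n_A+n_B) + 1 = 2*5*5/10 + 1 = 6.0000.
        Var[R] = 2*n_A*n_B*(2*n_A*n_B - n_A - n_B) / ((n_A+n_B)^2 * (n_A+n_B-1)) = 2000/900 = 2.2222.
        SD[R] = 1.4907.
Step 4: Continuity-corrected z = (R - 0.5 - E[R]) / SD[R] = (8 - 0.5 - 6.0000) / 1.4907 = 1.0062.
Step 5: Two-sided p-value via normal approximation = 2*(1 - Phi(|z|)) = 0.314305.
Step 6: alpha = 0.05. fail to reject H0.

R = 8, z = 1.0062, p = 0.314305, fail to reject H0.


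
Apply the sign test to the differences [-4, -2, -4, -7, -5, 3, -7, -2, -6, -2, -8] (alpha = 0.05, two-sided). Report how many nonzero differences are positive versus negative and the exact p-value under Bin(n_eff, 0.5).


Step 1: Discard zero differences. Original n = 11; n_eff = number of nonzero differences = 11.
Nonzero differences (with sign): -4, -2, -4, -7, -5, +3, -7, -2, -6, -2, -8
Step 2: Count signs: positive = 1, negative = 10.
Step 3: Under H0: P(positive) = 0.5, so the number of positives S ~ Bin(11, 0.5).
Step 4: Two-sided exact p-value = sum of Bin(11,0.5) probabilities at or below the observed probability = 0.011719.
Step 5: alpha = 0.05. reject H0.

n_eff = 11, pos = 1, neg = 10, p = 0.011719, reject H0.


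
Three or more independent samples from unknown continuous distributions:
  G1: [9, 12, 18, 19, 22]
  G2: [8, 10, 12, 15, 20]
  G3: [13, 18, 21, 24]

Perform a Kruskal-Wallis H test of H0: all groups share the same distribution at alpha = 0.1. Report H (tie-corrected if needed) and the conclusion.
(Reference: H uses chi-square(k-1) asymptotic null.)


Step 1: Combine all N = 14 observations and assign midranks.
sorted (value, group, rank): (8,G2,1), (9,G1,2), (10,G2,3), (12,G1,4.5), (12,G2,4.5), (13,G3,6), (15,G2,7), (18,G1,8.5), (18,G3,8.5), (19,G1,10), (20,G2,11), (21,G3,12), (22,G1,13), (24,G3,14)
Step 2: Sum ranks within each group.
R_1 = 38 (n_1 = 5)
R_2 = 26.5 (n_2 = 5)
R_3 = 40.5 (n_3 = 4)
Step 3: H = 12/(N(N+1)) * sum(R_i^2/n_i) - 3(N+1)
     = 12/(14*15) * (38^2/5 + 26.5^2/5 + 40.5^2/4) - 3*15
     = 0.057143 * 839.312 - 45
     = 2.960714.
Step 4: Ties present; correction factor C = 1 - 12/(14^3 - 14) = 0.995604. Corrected H = 2.960714 / 0.995604 = 2.973786.
Step 5: Under H0, H ~ chi^2(2); p-value = 0.226074.
Step 6: alpha = 0.1. fail to reject H0.

H = 2.9738, df = 2, p = 0.226074, fail to reject H0.


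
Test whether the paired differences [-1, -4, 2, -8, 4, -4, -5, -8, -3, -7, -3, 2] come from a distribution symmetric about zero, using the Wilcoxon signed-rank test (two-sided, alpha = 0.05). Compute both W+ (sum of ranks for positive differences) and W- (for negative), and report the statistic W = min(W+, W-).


Step 1: Drop any zero differences (none here) and take |d_i|.
|d| = [1, 4, 2, 8, 4, 4, 5, 8, 3, 7, 3, 2]
Step 2: Midrank |d_i| (ties get averaged ranks).
ranks: |1|->1, |4|->7, |2|->2.5, |8|->11.5, |4|->7, |4|->7, |5|->9, |8|->11.5, |3|->4.5, |7|->10, |3|->4.5, |2|->2.5
Step 3: Attach original signs; sum ranks with positive sign and with negative sign.
W+ = 2.5 + 7 + 2.5 = 12
W- = 1 + 7 + 11.5 + 7 + 9 + 11.5 + 4.5 + 10 + 4.5 = 66
(Check: W+ + W- = 78 should equal n(n+1)/2 = 78.)
Step 4: Test statistic W = min(W+, W-) = 12.
Step 5: Ties in |d|, so use the tie-corrected normal approximation.
        E[W] = n(n+1)/4 = 12*13/4 = 39.
        Tie groups: |d|=2 (t=2), |d|=3 (t=2), |d|=4 (t=3), |d|=8 (t=2); sum(t^3 - t) = 42.
        Var[W] = n(n+1)(2n+1)/24 - sum(t^3-t)/48 = 3900/24 - 42/48 = 161.625.
        z = (W - E[W]) / sqrt(Var[W]) = (12 - 39) / 12.7132 = -2.1238.
        Two-sided p = 2*Phi(z) = 0.033689.
Step 6: alpha = 0.05. reject H0.

W+ = 12, W- = 66, W = min = 12, p = 0.033689, reject H0.


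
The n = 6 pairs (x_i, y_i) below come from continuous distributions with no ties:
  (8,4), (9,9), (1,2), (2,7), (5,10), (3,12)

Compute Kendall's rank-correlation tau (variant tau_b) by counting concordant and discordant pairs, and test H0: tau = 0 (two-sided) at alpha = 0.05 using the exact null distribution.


Step 1: Enumerate the 15 unordered pairs (i,j) with i<j and classify each by sign(x_j-x_i) * sign(y_j-y_i).
  (1,2):dx=+1,dy=+5->C; (1,3):dx=-7,dy=-2->C; (1,4):dx=-6,dy=+3->D; (1,5):dx=-3,dy=+6->D
  (1,6):dx=-5,dy=+8->D; (2,3):dx=-8,dy=-7->C; (2,4):dx=-7,dy=-2->C; (2,5):dx=-4,dy=+1->D
  (2,6):dx=-6,dy=+3->D; (3,4):dx=+1,dy=+5->C; (3,5):dx=+4,dy=+8->C; (3,6):dx=+2,dy=+10->C
  (4,5):dx=+3,dy=+3->C; (4,6):dx=+1,dy=+5->C; (5,6):dx=-2,dy=+2->D
Step 2: C = 9, D = 6, total pairs = 15.
Step 3: tau = (C - D)/(n(n-1)/2) = (9 - 6)/15 = 0.200000.
Step 4: Exact two-sided p-value (enumerate n! = 720 permutations of y under H0): p = 0.719444.
Step 5: alpha = 0.05. fail to reject H0.

tau_b = 0.2000 (C=9, D=6), p = 0.719444, fail to reject H0.


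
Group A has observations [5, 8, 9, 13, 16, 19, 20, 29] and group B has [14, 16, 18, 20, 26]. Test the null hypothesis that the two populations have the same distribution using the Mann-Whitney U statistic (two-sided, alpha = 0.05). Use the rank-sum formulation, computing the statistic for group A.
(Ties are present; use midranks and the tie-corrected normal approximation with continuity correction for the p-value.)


Step 1: Combine and sort all 13 observations; assign midranks.
sorted (value, group): (5,X), (8,X), (9,X), (13,X), (14,Y), (16,X), (16,Y), (18,Y), (19,X), (20,X), (20,Y), (26,Y), (29,X)
ranks: 5->1, 8->2, 9->3, 13->4, 14->5, 16->6.5, 16->6.5, 18->8, 19->9, 20->10.5, 20->10.5, 26->12, 29->13
Step 2: Rank sum for X: R1 = 1 + 2 + 3 + 4 + 6.5 + 9 + 10.5 + 13 = 49.
Step 3: U_X = R1 - n1(n1+1)/2 = 49 - 8*9/2 = 49 - 36 = 13.
       U_Y = n1*n2 - U_X = 40 - 13 = 27.
Step 4: Ties are present, so use the tie-corrected normal approximation (with continuity correction) for the p-value.
Step 5: p-value = 0.340019; compare to alpha = 0.05. fail to reject H0.

U_X = 13, p = 0.340019, fail to reject H0 at alpha = 0.05.


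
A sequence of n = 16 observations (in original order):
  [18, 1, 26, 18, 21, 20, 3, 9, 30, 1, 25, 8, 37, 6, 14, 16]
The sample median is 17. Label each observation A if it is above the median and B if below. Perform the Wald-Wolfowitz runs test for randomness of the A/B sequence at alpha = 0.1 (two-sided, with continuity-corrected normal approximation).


Step 1: Compute median = 17; label A = above, B = below.
Labels in order: ABAAAABBABABABBB  (n_A = 8, n_B = 8)
Step 2: Count runs R = 10.
Step 3: Under H0 (random ordering), E[R] = 2*n_A*n_B/(n_A+n_B) + 1 = 2*8*8/16 + 1 = 9.0000.
        Var[R] = 2*n_A*n_B*(2*n_A*n_B - n_A - n_B) / ((n_A+n_B)^2 * (n_A+n_B-1)) = 14336/3840 = 3.7333.
        SD[R] = 1.9322.
Step 4: Continuity-corrected z = (R - 0.5 - E[R]) / SD[R] = (10 - 0.5 - 9.0000) / 1.9322 = 0.2588.
Step 5: Two-sided p-value via normal approximation = 2*(1 - Phi(|z|)) = 0.795809.
Step 6: alpha = 0.1. fail to reject H0.

R = 10, z = 0.2588, p = 0.795809, fail to reject H0.


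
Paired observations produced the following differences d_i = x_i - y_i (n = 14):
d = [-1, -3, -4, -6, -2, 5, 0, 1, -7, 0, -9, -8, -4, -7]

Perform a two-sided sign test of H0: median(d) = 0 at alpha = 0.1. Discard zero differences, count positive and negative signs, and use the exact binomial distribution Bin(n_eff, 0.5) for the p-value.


Step 1: Discard zero differences. Original n = 14; n_eff = number of nonzero differences = 12.
Nonzero differences (with sign): -1, -3, -4, -6, -2, +5, +1, -7, -9, -8, -4, -7
Step 2: Count signs: positive = 2, negative = 10.
Step 3: Under H0: P(positive) = 0.5, so the number of positives S ~ Bin(12, 0.5).
Step 4: Two-sided exact p-value = sum of Bin(12,0.5) probabilities at or below the observed probability = 0.038574.
Step 5: alpha = 0.1. reject H0.

n_eff = 12, pos = 2, neg = 10, p = 0.038574, reject H0.


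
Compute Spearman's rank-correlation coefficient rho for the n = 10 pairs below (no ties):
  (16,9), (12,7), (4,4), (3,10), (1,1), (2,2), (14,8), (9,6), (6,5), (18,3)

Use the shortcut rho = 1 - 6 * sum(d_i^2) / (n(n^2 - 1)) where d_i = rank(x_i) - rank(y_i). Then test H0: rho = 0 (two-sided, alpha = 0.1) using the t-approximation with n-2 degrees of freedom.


Step 1: Rank x and y separately (midranks; no ties here).
rank(x): 16->9, 12->7, 4->4, 3->3, 1->1, 2->2, 14->8, 9->6, 6->5, 18->10
rank(y): 9->9, 7->7, 4->4, 10->10, 1->1, 2->2, 8->8, 6->6, 5->5, 3->3
Step 2: d_i = R_x(i) - R_y(i); compute d_i^2.
  (9-9)^2=0, (7-7)^2=0, (4-4)^2=0, (3-10)^2=49, (1-1)^2=0, (2-2)^2=0, (8-8)^2=0, (6-6)^2=0, (5-5)^2=0, (10-3)^2=49
sum(d^2) = 98.
Step 3: rho = 1 - 6*98 / (10*(10^2 - 1)) = 1 - 588/990 = 0.406061.
Step 4: Under H0, t = rho * sqrt((n-2)/(1-rho^2)) = 1.2568 ~ t(8).
Step 5: Two-sided p-value from the t-distribution with 8 df = 0.244282.
Step 6: alpha = 0.1. fail to reject H0.

rho = 0.4061, p = 0.244282, fail to reject H0 at alpha = 0.1.


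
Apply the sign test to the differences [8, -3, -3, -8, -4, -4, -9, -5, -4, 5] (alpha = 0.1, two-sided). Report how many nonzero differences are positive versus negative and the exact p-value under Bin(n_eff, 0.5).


Step 1: Discard zero differences. Original n = 10; n_eff = number of nonzero differences = 10.
Nonzero differences (with sign): +8, -3, -3, -8, -4, -4, -9, -5, -4, +5
Step 2: Count signs: positive = 2, negative = 8.
Step 3: Under H0: P(positive) = 0.5, so the number of positives S ~ Bin(10, 0.5).
Step 4: Two-sided exact p-value = sum of Bin(10,0.5) probabilities at or below the observed probability = 0.109375.
Step 5: alpha = 0.1. fail to reject H0.

n_eff = 10, pos = 2, neg = 8, p = 0.109375, fail to reject H0.


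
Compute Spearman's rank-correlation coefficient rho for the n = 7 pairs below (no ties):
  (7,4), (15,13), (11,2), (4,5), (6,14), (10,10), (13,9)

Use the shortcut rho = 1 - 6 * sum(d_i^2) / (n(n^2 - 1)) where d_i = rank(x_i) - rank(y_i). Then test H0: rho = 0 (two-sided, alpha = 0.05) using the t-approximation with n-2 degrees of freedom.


Step 1: Rank x and y separately (midranks; no ties here).
rank(x): 7->3, 15->7, 11->5, 4->1, 6->2, 10->4, 13->6
rank(y): 4->2, 13->6, 2->1, 5->3, 14->7, 10->5, 9->4
Step 2: d_i = R_x(i) - R_y(i); compute d_i^2.
  (3-2)^2=1, (7-6)^2=1, (5-1)^2=16, (1-3)^2=4, (2-7)^2=25, (4-5)^2=1, (6-4)^2=4
sum(d^2) = 52.
Step 3: rho = 1 - 6*52 / (7*(7^2 - 1)) = 1 - 312/336 = 0.071429.
Step 4: Under H0, t = rho * sqrt((n-2)/(1-rho^2)) = 0.1601 ~ t(5).
Step 5: Two-sided p-value from the t-distribution with 5 df = 0.879048.
Step 6: alpha = 0.05. fail to reject H0.

rho = 0.0714, p = 0.879048, fail to reject H0 at alpha = 0.05.


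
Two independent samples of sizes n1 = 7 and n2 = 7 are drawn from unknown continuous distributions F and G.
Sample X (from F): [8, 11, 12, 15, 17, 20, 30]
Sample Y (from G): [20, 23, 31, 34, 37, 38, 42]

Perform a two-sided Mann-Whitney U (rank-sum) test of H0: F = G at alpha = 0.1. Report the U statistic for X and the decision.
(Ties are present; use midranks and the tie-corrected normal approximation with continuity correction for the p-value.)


Step 1: Combine and sort all 14 observations; assign midranks.
sorted (value, group): (8,X), (11,X), (12,X), (15,X), (17,X), (20,X), (20,Y), (23,Y), (30,X), (31,Y), (34,Y), (37,Y), (38,Y), (42,Y)
ranks: 8->1, 11->2, 12->3, 15->4, 17->5, 20->6.5, 20->6.5, 23->8, 30->9, 31->10, 34->11, 37->12, 38->13, 42->14
Step 2: Rank sum for X: R1 = 1 + 2 + 3 + 4 + 5 + 6.5 + 9 = 30.5.
Step 3: U_X = R1 - n1(n1+1)/2 = 30.5 - 7*8/2 = 30.5 - 28 = 2.5.
       U_Y = n1*n2 - U_X = 49 - 2.5 = 46.5.
Step 4: Ties are present, so use the tie-corrected normal approximation (with continuity correction) for the p-value.
Step 5: p-value = 0.005956; compare to alpha = 0.1. reject H0.

U_X = 2.5, p = 0.005956, reject H0 at alpha = 0.1.


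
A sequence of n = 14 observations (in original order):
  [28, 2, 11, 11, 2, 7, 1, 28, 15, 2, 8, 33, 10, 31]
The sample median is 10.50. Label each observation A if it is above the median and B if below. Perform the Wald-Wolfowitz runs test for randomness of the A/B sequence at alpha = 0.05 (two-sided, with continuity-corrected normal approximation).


Step 1: Compute median = 10.50; label A = above, B = below.
Labels in order: ABAABBBAABBABA  (n_A = 7, n_B = 7)
Step 2: Count runs R = 9.
Step 3: Under H0 (random ordering), E[R] = 2*n_A*n_B/(n_A+n_B) + 1 = 2*7*7/14 + 1 = 8.0000.
        Var[R] = 2*n_A*n_B*(2*n_A*n_B - n_A - n_B) / ((n_A+n_B)^2 * (n_A+n_B-1)) = 8232/2548 = 3.2308.
        SD[R] = 1.7974.
Step 4: Continuity-corrected z = (R - 0.5 - E[R]) / SD[R] = (9 - 0.5 - 8.0000) / 1.7974 = 0.2782.
Step 5: Two-sided p-value via normal approximation = 2*(1 - Phi(|z|)) = 0.780879.
Step 6: alpha = 0.05. fail to reject H0.

R = 9, z = 0.2782, p = 0.780879, fail to reject H0.


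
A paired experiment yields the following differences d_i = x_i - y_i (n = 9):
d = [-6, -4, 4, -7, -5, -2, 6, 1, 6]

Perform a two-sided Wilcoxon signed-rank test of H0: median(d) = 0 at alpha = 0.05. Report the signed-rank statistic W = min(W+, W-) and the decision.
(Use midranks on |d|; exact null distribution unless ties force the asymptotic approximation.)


Step 1: Drop any zero differences (none here) and take |d_i|.
|d| = [6, 4, 4, 7, 5, 2, 6, 1, 6]
Step 2: Midrank |d_i| (ties get averaged ranks).
ranks: |6|->7, |4|->3.5, |4|->3.5, |7|->9, |5|->5, |2|->2, |6|->7, |1|->1, |6|->7
Step 3: Attach original signs; sum ranks with positive sign and with negative sign.
W+ = 3.5 + 7 + 1 + 7 = 18.5
W- = 7 + 3.5 + 9 + 5 + 2 = 26.5
(Check: W+ + W- = 45 should equal n(n+1)/2 = 45.)
Step 4: Test statistic W = min(W+, W-) = 18.5.
Step 5: Ties in |d|, so use the tie-corrected normal approximation.
        E[W] = n(n+1)/4 = 9*10/4 = 22.5.
        Tie groups: |d|=4 (t=2), |d|=6 (t=3); sum(t^3 - t) = 30.
        Var[W] = n(n+1)(2n+1)/24 - sum(t^3-t)/48 = 1710/24 - 30/48 = 70.625.
        z = (W - E[W]) / sqrt(Var[W]) = (18.5 - 22.5) / 8.4039 = -0.4760.
        Two-sided p = 2*Phi(z) = 0.634095.
Step 6: alpha = 0.05. fail to reject H0.

W+ = 18.5, W- = 26.5, W = min = 18.5, p = 0.634095, fail to reject H0.


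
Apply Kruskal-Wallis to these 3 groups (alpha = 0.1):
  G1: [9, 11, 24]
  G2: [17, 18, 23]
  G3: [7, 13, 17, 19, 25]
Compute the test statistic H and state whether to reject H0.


Step 1: Combine all N = 11 observations and assign midranks.
sorted (value, group, rank): (7,G3,1), (9,G1,2), (11,G1,3), (13,G3,4), (17,G2,5.5), (17,G3,5.5), (18,G2,7), (19,G3,8), (23,G2,9), (24,G1,10), (25,G3,11)
Step 2: Sum ranks within each group.
R_1 = 15 (n_1 = 3)
R_2 = 21.5 (n_2 = 3)
R_3 = 29.5 (n_3 = 5)
Step 3: H = 12/(N(N+1)) * sum(R_i^2/n_i) - 3(N+1)
     = 12/(11*12) * (15^2/3 + 21.5^2/3 + 29.5^2/5) - 3*12
     = 0.090909 * 403.133 - 36
     = 0.648485.
Step 4: Ties present; correction factor C = 1 - 6/(11^3 - 11) = 0.995455. Corrected H = 0.648485 / 0.995455 = 0.651446.
Step 5: Under H0, H ~ chi^2(2); p-value = 0.722005.
Step 6: alpha = 0.1. fail to reject H0.

H = 0.6514, df = 2, p = 0.722005, fail to reject H0.


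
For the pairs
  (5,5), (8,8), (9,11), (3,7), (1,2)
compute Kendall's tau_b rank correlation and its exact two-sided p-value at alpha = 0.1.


Step 1: Enumerate the 10 unordered pairs (i,j) with i<j and classify each by sign(x_j-x_i) * sign(y_j-y_i).
  (1,2):dx=+3,dy=+3->C; (1,3):dx=+4,dy=+6->C; (1,4):dx=-2,dy=+2->D; (1,5):dx=-4,dy=-3->C
  (2,3):dx=+1,dy=+3->C; (2,4):dx=-5,dy=-1->C; (2,5):dx=-7,dy=-6->C; (3,4):dx=-6,dy=-4->C
  (3,5):dx=-8,dy=-9->C; (4,5):dx=-2,dy=-5->C
Step 2: C = 9, D = 1, total pairs = 10.
Step 3: tau = (C - D)/(n(n-1)/2) = (9 - 1)/10 = 0.800000.
Step 4: Exact two-sided p-value (enumerate n! = 120 permutations of y under H0): p = 0.083333.
Step 5: alpha = 0.1. reject H0.

tau_b = 0.8000 (C=9, D=1), p = 0.083333, reject H0.


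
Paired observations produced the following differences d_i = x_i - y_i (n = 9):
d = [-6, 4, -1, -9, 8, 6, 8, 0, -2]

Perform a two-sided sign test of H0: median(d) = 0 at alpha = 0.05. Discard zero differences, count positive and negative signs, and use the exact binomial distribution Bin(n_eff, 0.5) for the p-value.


Step 1: Discard zero differences. Original n = 9; n_eff = number of nonzero differences = 8.
Nonzero differences (with sign): -6, +4, -1, -9, +8, +6, +8, -2
Step 2: Count signs: positive = 4, negative = 4.
Step 3: Under H0: P(positive) = 0.5, so the number of positives S ~ Bin(8, 0.5).
Step 4: Two-sided exact p-value = sum of Bin(8,0.5) probabilities at or below the observed probability = 1.000000.
Step 5: alpha = 0.05. fail to reject H0.

n_eff = 8, pos = 4, neg = 4, p = 1.000000, fail to reject H0.


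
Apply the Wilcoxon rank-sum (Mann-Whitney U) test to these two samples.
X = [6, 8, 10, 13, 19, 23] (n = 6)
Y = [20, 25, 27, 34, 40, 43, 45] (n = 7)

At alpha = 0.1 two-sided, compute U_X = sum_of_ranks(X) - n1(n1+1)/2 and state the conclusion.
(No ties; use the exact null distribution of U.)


Step 1: Combine and sort all 13 observations; assign midranks.
sorted (value, group): (6,X), (8,X), (10,X), (13,X), (19,X), (20,Y), (23,X), (25,Y), (27,Y), (34,Y), (40,Y), (43,Y), (45,Y)
ranks: 6->1, 8->2, 10->3, 13->4, 19->5, 20->6, 23->7, 25->8, 27->9, 34->10, 40->11, 43->12, 45->13
Step 2: Rank sum for X: R1 = 1 + 2 + 3 + 4 + 5 + 7 = 22.
Step 3: U_X = R1 - n1(n1+1)/2 = 22 - 6*7/2 = 22 - 21 = 1.
       U_Y = n1*n2 - U_X = 42 - 1 = 41.
Step 4: No ties, so the exact null distribution of U (based on enumerating the C(13,6) = 1716 equally likely rank assignments) gives the two-sided p-value.
Step 5: p-value = 0.002331; compare to alpha = 0.1. reject H0.

U_X = 1, p = 0.002331, reject H0 at alpha = 0.1.


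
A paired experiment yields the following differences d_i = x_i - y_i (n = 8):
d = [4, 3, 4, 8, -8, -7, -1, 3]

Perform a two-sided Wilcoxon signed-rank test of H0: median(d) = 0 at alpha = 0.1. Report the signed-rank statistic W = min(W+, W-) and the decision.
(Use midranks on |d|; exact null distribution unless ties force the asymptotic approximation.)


Step 1: Drop any zero differences (none here) and take |d_i|.
|d| = [4, 3, 4, 8, 8, 7, 1, 3]
Step 2: Midrank |d_i| (ties get averaged ranks).
ranks: |4|->4.5, |3|->2.5, |4|->4.5, |8|->7.5, |8|->7.5, |7|->6, |1|->1, |3|->2.5
Step 3: Attach original signs; sum ranks with positive sign and with negative sign.
W+ = 4.5 + 2.5 + 4.5 + 7.5 + 2.5 = 21.5
W- = 7.5 + 6 + 1 = 14.5
(Check: W+ + W- = 36 should equal n(n+1)/2 = 36.)
Step 4: Test statistic W = min(W+, W-) = 14.5.
Step 5: Ties in |d|, so use the tie-corrected normal approximation.
        E[W] = n(n+1)/4 = 8*9/4 = 18.
        Tie groups: |d|=3 (t=2), |d|=4 (t=2), |d|=8 (t=2); sum(t^3 - t) = 18.
        Var[W] = n(n+1)(2n+1)/24 - sum(t^3-t)/48 = 1224/24 - 18/48 = 50.625.
        z = (W - E[W]) / sqrt(Var[W]) = (14.5 - 18) / 7.1151 = -0.4919.
        Two-sided p = 2*Phi(z) = 0.622783.
Step 6: alpha = 0.1. fail to reject H0.

W+ = 21.5, W- = 14.5, W = min = 14.5, p = 0.622783, fail to reject H0.
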